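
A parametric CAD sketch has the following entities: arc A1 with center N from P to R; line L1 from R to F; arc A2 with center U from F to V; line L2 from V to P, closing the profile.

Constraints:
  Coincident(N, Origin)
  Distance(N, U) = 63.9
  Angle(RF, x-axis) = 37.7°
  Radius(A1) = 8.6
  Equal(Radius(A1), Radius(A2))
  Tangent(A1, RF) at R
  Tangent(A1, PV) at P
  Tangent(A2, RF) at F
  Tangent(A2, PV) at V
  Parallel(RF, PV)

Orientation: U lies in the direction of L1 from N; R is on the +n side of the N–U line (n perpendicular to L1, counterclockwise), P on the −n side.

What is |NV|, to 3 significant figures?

64.5

Tangency of A1 to both parallel lines with radius 8.6 puts R and P at N ± 8.6·n: R = (-5.26, 6.80), P = (5.26, -6.80). Equal radii place F and V the same way about U: F = U + 8.6·n = (45.3, 45.9), V = U − 8.6·n = (55.8, 32.3). Then |NV| = |V − N| = 64.5.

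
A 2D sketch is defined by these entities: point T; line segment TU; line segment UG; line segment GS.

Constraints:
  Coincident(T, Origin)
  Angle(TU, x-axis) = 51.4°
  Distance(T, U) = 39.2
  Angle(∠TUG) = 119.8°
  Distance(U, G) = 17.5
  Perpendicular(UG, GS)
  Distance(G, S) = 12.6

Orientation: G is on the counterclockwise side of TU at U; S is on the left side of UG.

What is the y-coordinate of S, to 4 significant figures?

42.27

T is at the origin; TU runs at 51.4° with length 39.2, so U = 39.2·(cos 51.4°, sin 51.4°) = (24.46, 30.64). ∠TUG = 119.8°, so UG runs at 51.4° + (180° − 119.8°) = 111.6° from the x-axis; with |UG| = 17.5, G = U + 17.5·(cos 111.6°, sin 111.6°) = (18.01, 46.91). The perpendicularity gives GS at right angles to UG; with |GS| = 12.6 on the left of UG, S = G + 12.6·(-0.9298, -0.3681) = (6.299, 42.27). So S.y = 42.27.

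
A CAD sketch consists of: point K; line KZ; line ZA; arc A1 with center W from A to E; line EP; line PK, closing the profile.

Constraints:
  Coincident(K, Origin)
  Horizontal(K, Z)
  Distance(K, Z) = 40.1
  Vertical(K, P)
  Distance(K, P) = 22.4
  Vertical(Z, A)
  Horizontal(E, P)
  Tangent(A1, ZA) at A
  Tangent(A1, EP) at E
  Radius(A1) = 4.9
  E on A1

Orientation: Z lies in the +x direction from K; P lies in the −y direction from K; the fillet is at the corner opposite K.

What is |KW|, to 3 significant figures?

39.3

K is at the origin; KZ is horizontal with |KZ| = 40.1 and Z on the +x side, so Z = (40.1, 0.00). K and P share the same x with |KP| = 22.4 and P on the −y side, so P = (0.00, -22.4). The virtual corner opposite K is at (40.1, -22.4). Tangency of A1 to ZA means the radius WA is perpendicular to ZA and tangency of A1 to EP means the radius WE is perpendicular to EP, with radius 4.9, so the center W sits 4.9 in from both sides at W = (35.2, -17.5). Then |KW| = |W − K| = 39.3.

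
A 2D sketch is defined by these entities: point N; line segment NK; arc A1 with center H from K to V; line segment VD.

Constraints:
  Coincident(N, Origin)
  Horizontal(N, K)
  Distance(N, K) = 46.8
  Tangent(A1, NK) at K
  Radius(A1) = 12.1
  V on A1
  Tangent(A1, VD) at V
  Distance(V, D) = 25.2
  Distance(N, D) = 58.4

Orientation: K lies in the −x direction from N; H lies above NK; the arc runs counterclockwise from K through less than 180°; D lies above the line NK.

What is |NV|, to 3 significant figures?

38.6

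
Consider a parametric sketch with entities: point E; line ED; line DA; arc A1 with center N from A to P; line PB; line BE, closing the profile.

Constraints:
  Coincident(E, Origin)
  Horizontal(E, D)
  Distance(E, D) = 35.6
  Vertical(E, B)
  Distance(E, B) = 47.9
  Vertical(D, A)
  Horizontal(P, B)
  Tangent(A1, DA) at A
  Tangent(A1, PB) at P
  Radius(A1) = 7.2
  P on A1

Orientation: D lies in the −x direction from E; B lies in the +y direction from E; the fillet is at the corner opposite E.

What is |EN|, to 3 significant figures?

49.6

E is at the origin; ED is horizontal with |ED| = 35.6 and D on the −x side, so D = (-35.6, 0.00). E and B share the same x with |EB| = 47.9 and B on the +y side, so B = (0.00, 47.9). The virtual corner opposite E is at (-35.6, 47.9). The tangent condition forces NA to be normal to DA and the tangent condition forces NP to be normal to PB, with radius 7.2, so the center N sits 7.2 in from both sides at N = (-28.4, 40.7). Then |EN| = |N − E| = 49.6.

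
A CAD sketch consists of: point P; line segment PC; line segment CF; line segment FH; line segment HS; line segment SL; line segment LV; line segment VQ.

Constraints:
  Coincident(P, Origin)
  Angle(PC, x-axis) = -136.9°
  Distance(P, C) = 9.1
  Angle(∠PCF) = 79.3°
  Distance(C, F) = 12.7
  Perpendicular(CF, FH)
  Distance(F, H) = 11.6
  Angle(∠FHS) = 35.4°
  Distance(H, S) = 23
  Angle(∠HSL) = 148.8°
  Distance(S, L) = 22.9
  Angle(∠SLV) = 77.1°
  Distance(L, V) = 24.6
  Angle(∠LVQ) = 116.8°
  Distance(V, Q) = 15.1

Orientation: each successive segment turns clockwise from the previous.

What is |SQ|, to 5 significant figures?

27.743

∠SLV = 77.1° gives LV at 113.70° from the x-axis; with |LV| = 24.6, V = (-40.618, -1.7025). ∠LVQ = 116.8° gives VQ at 50.500° from the x-axis; with |VQ| = 15.1, Q = (-31.013, 9.9490). Then |SQ| = |Q − S| = 27.743.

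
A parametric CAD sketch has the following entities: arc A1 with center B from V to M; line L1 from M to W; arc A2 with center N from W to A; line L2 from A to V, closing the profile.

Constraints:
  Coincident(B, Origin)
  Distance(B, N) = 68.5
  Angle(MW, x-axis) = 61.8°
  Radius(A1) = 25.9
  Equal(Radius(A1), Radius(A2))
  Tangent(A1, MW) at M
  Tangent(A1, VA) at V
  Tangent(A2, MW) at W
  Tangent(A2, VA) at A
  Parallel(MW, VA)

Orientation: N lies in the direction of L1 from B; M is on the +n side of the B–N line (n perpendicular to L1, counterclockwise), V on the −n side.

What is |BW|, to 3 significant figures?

73.2

The slot axis is L1's direction at 61.8°, so u = (cos 61.8°, sin 61.8°) = (0.473, 0.881) and n = (−sin 61.8°, cos 61.8°) = (-0.881, 0.473). B is at the origin and N lies 68.5 along u from B, so N = 68.5·u = (32.4, 60.4). Tangency of A1 to both parallel lines with radius 25.9 puts M and V at B ± 25.9·n: M = (-22.8, 12.2), V = (22.8, -12.2). Equal radii place W and A the same way about N: W = N + 25.9·n = (9.54, 72.6), A = N − 25.9·n = (55.2, 48.1). Then |BW| = |W − B| = 73.2.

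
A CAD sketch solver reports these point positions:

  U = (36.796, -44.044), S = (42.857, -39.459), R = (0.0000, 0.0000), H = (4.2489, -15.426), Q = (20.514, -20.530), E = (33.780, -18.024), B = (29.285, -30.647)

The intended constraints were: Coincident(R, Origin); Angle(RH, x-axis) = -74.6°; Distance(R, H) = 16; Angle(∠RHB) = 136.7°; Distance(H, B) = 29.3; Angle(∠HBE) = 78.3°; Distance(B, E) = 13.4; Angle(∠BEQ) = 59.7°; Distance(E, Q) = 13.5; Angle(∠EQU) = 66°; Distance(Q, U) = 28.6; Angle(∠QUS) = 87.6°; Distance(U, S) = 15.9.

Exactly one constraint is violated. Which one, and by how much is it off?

Distance(U, S) = 15.9 — off by 8.30.

R = (0.00, 0.00) ✓; RH at -74.60° ✓; |RH| = 16.00 ✓; ∠RHB = 136.7° ✓; |HB| = 29.30 ✓; ∠HBE = 78.30° ✓; |BE| = 13.40 ✓; ∠BEQ = 59.70° ✓; |EQ| = 13.50 ✓; ∠EQU = 66.00° ✓; |QU| = 28.60 ✓; ∠QUS = 87.59° ✓; |US| = 7.600 ✗.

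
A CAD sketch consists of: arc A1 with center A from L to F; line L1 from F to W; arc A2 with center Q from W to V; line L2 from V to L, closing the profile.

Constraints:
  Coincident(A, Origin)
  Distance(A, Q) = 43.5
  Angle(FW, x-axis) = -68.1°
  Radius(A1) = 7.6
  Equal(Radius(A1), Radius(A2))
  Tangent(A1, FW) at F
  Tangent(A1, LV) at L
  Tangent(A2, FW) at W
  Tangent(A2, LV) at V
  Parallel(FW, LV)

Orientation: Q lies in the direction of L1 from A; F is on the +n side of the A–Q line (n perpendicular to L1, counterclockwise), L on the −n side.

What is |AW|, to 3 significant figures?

44.2

Tangency of A1 to both parallel lines with radius 7.6 puts F and L at A ± 7.6·n: F = (7.05, 2.83), L = (-7.05, -2.83). Equal radii place W and V the same way about Q: W = Q + 7.6·n = (23.3, -37.5), V = Q − 7.6·n = (9.17, -43.2). Then |AW| = |W − A| = 44.2.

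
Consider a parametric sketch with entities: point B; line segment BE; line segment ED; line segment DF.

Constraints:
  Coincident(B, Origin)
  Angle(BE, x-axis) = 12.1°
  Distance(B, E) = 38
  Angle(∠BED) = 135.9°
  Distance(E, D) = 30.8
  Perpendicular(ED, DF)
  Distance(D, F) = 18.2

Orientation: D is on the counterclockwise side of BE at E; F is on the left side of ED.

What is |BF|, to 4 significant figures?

58.67

B is at the origin; BE runs at 12.1° with length 38.0, so E = 38.0·(cos 12.1°, sin 12.1°) = (37.16, 7.966). ∠BED = 135.9°, so ED runs at 12.1° + (180° − 135.9°) = 56.20° from the x-axis; with |ED| = 30.8, D = E + 30.8·(cos 56.20°, sin 56.20°) = (54.29, 33.56). The perpendicularity gives DF at right angles to ED; with |DF| = 18.2 on the left of ED, F = D + 18.2·(-0.8310, 0.5563) = (39.17, 43.68). Then |BF| = |F − B| = 58.67.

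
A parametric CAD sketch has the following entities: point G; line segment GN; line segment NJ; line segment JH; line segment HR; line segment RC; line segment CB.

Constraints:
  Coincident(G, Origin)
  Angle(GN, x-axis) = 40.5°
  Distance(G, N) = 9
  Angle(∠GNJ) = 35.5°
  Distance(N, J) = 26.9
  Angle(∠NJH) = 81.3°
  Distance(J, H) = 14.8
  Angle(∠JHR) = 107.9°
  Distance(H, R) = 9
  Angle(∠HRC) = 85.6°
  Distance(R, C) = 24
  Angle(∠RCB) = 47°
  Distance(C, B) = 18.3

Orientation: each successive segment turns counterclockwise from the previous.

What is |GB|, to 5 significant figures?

20.897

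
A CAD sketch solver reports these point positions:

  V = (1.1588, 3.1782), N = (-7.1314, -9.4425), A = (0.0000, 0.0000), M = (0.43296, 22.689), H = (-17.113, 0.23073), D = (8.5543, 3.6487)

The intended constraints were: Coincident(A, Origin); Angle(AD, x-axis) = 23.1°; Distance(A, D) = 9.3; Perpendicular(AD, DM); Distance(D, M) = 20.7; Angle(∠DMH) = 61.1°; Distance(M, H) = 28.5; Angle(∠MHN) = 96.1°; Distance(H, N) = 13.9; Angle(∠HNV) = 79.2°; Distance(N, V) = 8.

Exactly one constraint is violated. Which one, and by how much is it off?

Distance(N, V) = 8 — off by 7.10.

A = (0.00, 0.00) ✓; AD at 23.10° ✓; |AD| = 9.300 ✓; ∠(AD, DM) = 90.00° ✓; |DM| = 20.70 ✓; ∠DMH = 61.10° ✓; |MH| = 28.50 ✓; ∠MHN = 96.10° ✓; |HN| = 13.90 ✓; ∠HNV = 79.20° ✓; |NV| = 15.10 ✗.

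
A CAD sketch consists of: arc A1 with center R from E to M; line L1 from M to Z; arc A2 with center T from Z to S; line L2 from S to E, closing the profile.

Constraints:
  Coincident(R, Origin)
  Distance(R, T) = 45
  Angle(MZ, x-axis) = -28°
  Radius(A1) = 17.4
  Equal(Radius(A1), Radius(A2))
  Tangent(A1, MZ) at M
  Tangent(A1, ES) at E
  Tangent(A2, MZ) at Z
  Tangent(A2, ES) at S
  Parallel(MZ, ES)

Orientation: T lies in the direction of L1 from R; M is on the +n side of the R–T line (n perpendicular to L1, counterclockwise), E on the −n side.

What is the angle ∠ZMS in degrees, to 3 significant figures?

37.7°

The slot axis is L1's direction at -28.0°, so u = (cos -28.0°, sin -28.0°) = (0.883, -0.469) and n = (−sin -28.0°, cos -28.0°) = (0.469, 0.883). R is at the origin and T lies 45.0 along u from R, so T = 45.0·u = (39.7, -21.1). Tangency of A1 to both parallel lines with radius 17.4 puts M and E at R ± 17.4·n: M = (8.17, 15.4), E = (-8.17, -15.4). Equal radii place Z and S the same way about T: Z = T + 17.4·n = (47.9, -5.76), S = T − 17.4·n = (31.6, -36.5). Then cos ∠ZMS = MZ·MS / (|MZ||MS|), giving 37.7°.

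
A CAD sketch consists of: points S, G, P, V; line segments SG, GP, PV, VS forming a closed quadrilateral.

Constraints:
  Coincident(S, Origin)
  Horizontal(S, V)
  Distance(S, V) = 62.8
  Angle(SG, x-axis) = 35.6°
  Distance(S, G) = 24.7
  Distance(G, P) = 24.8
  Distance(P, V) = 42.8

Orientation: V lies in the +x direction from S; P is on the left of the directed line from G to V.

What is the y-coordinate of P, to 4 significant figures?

33.38

S is at the origin; SV is horizontal with |SV| = 62.8 and V in +x, so V = (62.8, 0). SG runs at 35.6° with |SG| = 24.7, so G = (20.08, 14.38). P is determined by |GP| = 24.8 and |PV| = 42.8 together: it lies at the intersection of circle(G, 24.8) and circle(V, 42.8). With |GV| = 45.07, the foot of the radical line on GV is 9.037 from G and the perpendicular offset is √(24.8² − 9.037²) = 23.09. Taking the left-of-GV solution: P = (36.02, 33.38).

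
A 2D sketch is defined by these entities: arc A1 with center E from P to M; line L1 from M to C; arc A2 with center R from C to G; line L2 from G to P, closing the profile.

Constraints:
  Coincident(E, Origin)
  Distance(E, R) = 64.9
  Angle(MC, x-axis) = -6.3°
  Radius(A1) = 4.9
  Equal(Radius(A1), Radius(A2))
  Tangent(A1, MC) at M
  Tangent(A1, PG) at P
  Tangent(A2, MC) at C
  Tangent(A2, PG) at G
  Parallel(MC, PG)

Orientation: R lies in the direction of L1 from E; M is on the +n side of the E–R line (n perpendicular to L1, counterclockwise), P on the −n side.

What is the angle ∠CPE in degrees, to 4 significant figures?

81.41°

Tangency of A1 to both parallel lines with radius 4.9 puts M and P at E ± 4.9·n: M = (0.5377, 4.870), P = (-0.5377, -4.870). Equal radii place C and G the same way about R: C = R + 4.9·n = (65.05, -2.251), G = R − 4.9·n = (63.97, -11.99). Then cos ∠CPE = PC·PE / (|PC||PE|), giving 81.41°.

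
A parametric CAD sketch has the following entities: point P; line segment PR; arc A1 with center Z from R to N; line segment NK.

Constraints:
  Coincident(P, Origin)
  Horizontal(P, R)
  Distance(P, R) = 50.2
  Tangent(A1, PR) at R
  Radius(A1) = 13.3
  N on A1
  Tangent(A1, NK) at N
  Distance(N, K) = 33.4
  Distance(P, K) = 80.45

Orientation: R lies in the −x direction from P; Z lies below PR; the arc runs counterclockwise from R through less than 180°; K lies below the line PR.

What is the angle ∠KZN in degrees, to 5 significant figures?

68.287°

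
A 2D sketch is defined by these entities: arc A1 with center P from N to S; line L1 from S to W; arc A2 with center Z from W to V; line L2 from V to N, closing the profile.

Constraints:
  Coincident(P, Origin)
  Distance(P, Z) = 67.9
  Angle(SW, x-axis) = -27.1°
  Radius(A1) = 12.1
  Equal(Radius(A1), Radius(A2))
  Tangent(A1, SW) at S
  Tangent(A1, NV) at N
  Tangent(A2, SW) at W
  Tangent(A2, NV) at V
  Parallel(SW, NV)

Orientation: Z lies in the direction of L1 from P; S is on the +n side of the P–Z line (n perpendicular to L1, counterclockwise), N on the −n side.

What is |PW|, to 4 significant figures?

68.97

Tangency of A1 to both parallel lines with radius 12.1 puts S and N at P ± 12.1·n: S = (5.512, 10.77), N = (-5.512, -10.77). Equal radii place W and V the same way about Z: W = Z + 12.1·n = (65.96, -20.16), V = Z − 12.1·n = (54.93, -41.70). Then |PW| = |W − P| = 68.97.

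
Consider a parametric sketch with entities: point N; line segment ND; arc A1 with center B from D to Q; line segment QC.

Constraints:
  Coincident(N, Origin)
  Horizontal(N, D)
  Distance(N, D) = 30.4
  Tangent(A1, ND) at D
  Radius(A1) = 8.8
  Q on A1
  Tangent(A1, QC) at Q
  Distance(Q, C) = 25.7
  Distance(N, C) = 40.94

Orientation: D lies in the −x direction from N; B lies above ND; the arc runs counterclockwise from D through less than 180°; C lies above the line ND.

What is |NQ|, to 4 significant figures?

23.36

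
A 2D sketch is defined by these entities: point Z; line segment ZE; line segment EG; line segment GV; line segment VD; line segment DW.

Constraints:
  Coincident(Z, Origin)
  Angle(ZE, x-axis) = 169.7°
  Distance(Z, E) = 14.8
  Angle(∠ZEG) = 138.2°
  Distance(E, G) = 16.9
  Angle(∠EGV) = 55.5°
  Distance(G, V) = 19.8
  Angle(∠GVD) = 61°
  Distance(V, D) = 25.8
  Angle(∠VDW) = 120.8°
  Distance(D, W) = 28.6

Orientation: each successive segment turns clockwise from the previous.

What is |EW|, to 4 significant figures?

32.31

∠GVD = 61.0° gives VD at -115.6° from the x-axis; with |VD| = 25.8, D = (-16.33, -6.111). ∠VDW = 120.8° gives DW at -174.8° from the x-axis; with |DW| = 28.6, W = (-44.81, -8.703). Then |EW| = |W − E| = 32.31.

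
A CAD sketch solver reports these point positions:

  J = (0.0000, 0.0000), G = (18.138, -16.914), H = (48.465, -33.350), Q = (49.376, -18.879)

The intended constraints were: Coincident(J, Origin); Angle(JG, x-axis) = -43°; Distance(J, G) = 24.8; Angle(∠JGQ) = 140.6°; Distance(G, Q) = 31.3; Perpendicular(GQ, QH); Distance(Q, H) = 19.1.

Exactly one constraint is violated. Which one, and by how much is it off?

Distance(Q, H) = 19.1 — off by 4.60.

J = (0.00, 0.00) ✓; JG at -43.00° ✓; |JG| = 24.80 ✓; ∠JGQ = 140.6° ✓; |GQ| = 31.30 ✓; ∠(GQ, QH) = 90.00° ✓; |QH| = 14.50 ✗.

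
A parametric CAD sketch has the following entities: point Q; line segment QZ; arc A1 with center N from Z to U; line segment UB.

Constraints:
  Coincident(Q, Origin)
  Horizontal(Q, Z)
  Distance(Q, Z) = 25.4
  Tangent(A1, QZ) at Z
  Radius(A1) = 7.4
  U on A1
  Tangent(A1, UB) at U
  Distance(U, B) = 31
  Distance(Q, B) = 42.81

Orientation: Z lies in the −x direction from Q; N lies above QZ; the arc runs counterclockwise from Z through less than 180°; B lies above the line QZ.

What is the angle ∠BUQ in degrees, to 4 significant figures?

113.9°

Checks: |NU| = 7.400 ✓; ∠(NU, UB) = 90.00° ✓; |UB| = 31.00 ✓; |QB| = 42.81 ✓.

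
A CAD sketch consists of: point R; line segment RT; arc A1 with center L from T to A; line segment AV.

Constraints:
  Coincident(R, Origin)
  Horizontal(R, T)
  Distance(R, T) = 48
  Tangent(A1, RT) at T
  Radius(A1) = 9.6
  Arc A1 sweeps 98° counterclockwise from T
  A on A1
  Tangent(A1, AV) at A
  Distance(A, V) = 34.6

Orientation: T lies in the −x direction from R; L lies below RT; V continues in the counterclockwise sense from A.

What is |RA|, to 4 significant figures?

58.54

R is at the origin; R and T share the same y with |RT| = 48.0 and T on the −x side, so T = (-48.00, 0.000). A1 meets RT tangentially, so LT is at right angles to RT, so L = T + (0, -9.6) = (-48.00, -9.600). On A1, T sits at bearing 90° from L; a 98° counterclockwise sweep puts A at bearing 188°, so A = L + 9.6·(cos 188°, sin 188°) = (-57.51, -10.94). Then |RA| = |A − R| = 58.54.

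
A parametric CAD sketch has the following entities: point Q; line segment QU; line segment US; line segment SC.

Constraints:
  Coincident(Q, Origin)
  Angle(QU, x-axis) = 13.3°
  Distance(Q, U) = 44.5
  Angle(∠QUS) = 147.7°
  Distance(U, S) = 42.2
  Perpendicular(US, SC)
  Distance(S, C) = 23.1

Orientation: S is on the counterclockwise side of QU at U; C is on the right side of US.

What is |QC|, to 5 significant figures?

92.563

Q is at the origin; QU runs at 13.3° with length 44.5, so U = 44.5·(cos 13.3°, sin 13.3°) = (43.306, 10.237). ∠QUS = 147.7°, so US runs at 13.3° + (180° − 147.7°) = 45.600° from the x-axis; with |US| = 42.2, S = U + 42.2·(cos 45.600°, sin 45.600°) = (72.832, 40.388). The perpendicularity gives SC at right angles to US; with |SC| = 23.1 on the right of US, C = S + 23.1·(0.71447, -0.69966) = (89.337, 24.226). Then |QC| = |C − Q| = 92.563.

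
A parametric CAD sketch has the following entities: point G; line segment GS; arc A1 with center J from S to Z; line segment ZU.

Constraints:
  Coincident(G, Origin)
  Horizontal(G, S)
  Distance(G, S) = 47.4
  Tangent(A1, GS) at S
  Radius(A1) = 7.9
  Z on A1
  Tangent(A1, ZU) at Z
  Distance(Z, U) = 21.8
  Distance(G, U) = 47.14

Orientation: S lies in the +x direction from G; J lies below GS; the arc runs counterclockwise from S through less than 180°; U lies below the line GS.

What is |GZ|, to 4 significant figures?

40.17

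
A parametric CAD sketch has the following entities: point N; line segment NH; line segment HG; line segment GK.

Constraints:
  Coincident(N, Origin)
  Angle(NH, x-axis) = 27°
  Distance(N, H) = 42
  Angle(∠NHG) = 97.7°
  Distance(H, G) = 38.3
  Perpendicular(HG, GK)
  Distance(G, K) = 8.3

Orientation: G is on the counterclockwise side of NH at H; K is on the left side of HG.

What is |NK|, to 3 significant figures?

55.1

∠NHG = 97.7°, so HG runs at 27.0° + (180° − 97.7°) = 109° from the x-axis; with |HG| = 38.3, G = H + 38.3·(cos 109°, sin 109°) = (24.8, 55.2). HG is perpendicular to GK; with |GK| = 8.3 on the left of HG, K = G + 8.3·(-0.944, -0.331) = (16.9, 52.5). Then |NK| = |K − N| = 55.1.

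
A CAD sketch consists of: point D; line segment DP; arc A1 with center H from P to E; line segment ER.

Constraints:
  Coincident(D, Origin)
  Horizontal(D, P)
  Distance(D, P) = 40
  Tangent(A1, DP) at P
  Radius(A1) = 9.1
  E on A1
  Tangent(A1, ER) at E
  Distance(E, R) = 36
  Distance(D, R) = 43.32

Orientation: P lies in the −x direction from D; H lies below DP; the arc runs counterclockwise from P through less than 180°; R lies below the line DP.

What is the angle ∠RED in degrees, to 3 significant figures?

59.4°

Checks: |HP| = 9.100 ✓; |HE| = 9.100 ✓; ∠(HE, ER) = 90.00° ✓; |ER| = 36.00 ✓; |DR| = 43.32 ✓.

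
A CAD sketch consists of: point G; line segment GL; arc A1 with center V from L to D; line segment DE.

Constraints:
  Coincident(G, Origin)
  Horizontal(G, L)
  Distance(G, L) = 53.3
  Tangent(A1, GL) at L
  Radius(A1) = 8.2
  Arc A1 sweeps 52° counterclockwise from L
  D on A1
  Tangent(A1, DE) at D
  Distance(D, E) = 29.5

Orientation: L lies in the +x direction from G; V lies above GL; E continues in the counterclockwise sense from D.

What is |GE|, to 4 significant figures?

82.27

On A1, L sits at bearing -90° from V; a 52° counterclockwise sweep puts D at bearing -38°, so D = V + 8.2·(cos -38°, sin -38°) = (59.76, 3.152). Since A1 is tangent to DE there, VD ⟂ DE, so DE runs along (−sin -38°, cos -38°); with |DE| = 29.5, E = (77.92, 26.40). Then |GE| = |E − G| = 82.27.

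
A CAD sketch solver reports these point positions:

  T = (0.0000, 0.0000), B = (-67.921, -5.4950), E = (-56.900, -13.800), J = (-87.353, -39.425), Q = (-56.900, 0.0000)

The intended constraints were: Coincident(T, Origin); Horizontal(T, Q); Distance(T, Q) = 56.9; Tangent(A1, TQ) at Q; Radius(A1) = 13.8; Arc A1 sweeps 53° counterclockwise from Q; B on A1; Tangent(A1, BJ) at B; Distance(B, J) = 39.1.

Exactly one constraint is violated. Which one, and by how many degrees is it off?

Tangent(A1, BJ) at B — off by 7.20°.

T = (0.00, 0.00) ✓; T.y = 0.00, Q.y = 0.00 ✓; |TQ| = 56.90 ✓; ∠(EQ, QT) = 90.00° ✓; |EQ| = 13.80 ✓; bearing(E→B) − bearing(E→Q) = 53.00° ✓; |EB| = 13.80 ✓; ∠(EB, BJ) = 82.80° ✗; |BJ| = 39.10 ✓.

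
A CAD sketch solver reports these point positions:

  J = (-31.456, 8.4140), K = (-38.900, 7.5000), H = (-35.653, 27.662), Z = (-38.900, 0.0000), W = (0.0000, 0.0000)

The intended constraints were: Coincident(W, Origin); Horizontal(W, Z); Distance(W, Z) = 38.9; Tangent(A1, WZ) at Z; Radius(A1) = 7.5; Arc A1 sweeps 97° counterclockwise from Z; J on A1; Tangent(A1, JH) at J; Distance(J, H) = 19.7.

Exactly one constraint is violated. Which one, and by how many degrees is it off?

Tangent(A1, JH) at J — off by 5.30°.

W = (0.00, 0.00) ✓; W.y = 0.00, Z.y = 0.00 ✓; |WZ| = 38.90 ✓; ∠(KZ, ZW) = 90.00° ✓; |KZ| = 7.500 ✓; bearing(K→J) − bearing(K→Z) = 97.00° ✓; |KJ| = 7.500 ✓; ∠(KJ, JH) = 84.70° ✗; |JH| = 19.70 ✓.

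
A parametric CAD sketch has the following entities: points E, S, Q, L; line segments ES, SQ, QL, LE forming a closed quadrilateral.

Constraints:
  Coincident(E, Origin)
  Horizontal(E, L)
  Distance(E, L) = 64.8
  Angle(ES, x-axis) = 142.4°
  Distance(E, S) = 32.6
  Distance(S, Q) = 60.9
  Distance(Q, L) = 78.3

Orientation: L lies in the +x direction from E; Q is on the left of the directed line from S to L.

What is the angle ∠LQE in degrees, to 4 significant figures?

52.79°

Checks: |SQ| = 60.90 ✓; |QL| = 78.30 ✓.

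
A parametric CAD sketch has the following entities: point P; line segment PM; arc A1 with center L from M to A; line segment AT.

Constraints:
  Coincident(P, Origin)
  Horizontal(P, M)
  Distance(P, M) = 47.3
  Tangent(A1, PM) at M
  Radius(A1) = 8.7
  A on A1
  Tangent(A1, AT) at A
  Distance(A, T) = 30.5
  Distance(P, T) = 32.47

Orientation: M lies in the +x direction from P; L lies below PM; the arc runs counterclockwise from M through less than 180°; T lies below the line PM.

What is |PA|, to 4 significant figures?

40.98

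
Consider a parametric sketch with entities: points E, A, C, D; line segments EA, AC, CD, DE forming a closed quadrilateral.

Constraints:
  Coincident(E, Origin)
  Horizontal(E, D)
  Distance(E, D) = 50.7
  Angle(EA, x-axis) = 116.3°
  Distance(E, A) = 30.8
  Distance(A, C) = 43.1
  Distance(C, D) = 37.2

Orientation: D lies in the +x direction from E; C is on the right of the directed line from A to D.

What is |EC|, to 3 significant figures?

15.0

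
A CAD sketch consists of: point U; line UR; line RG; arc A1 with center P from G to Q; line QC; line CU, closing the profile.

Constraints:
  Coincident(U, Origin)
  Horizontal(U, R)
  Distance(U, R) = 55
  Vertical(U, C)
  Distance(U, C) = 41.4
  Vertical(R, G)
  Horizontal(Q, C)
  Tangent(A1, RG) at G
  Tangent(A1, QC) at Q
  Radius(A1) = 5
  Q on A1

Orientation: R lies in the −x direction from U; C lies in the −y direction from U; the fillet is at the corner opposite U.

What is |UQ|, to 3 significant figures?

64.9

The virtual corner opposite U is at (-55.0, -41.4). Since A1 is tangent to RG there, PG ⟂ RG and the tangent condition forces PQ to be normal to QC, with radius 5.0, so the center P sits 5.0 in from both sides at P = (-50.0, -36.4). That places the tangent points at G = (-55.0, -36.4) on RG and Q = (-50.0, -41.4) on QC. Then |UQ| = |Q − U| = 64.9.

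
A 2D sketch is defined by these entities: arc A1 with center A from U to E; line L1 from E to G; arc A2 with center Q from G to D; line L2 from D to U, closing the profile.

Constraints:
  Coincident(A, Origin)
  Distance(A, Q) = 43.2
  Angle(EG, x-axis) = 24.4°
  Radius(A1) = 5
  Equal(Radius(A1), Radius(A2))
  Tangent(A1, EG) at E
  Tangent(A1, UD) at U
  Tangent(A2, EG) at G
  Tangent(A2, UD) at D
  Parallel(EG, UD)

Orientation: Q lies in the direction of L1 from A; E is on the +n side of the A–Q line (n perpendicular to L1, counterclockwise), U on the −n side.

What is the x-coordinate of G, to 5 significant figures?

37.276

The slot axis is L1's direction at 24.4°, so u = (cos 24.4°, sin 24.4°) = (0.91068, 0.41310) and n = (−sin 24.4°, cos 24.4°) = (-0.41310, 0.91068). A is at the origin and Q lies 43.2 along u from A, so Q = 43.2·u = (39.342, 17.846). Tangency of A1 to both parallel lines with radius 5.0 puts E and U at A ± 5.0·n: E = (-2.0655, 4.5534), U = (2.0655, -4.5534). Equal radii place G and D the same way about Q: G = Q + 5.0·n = (37.276, 22.400), D = Q − 5.0·n = (41.407, 13.293). So G.x = 37.276.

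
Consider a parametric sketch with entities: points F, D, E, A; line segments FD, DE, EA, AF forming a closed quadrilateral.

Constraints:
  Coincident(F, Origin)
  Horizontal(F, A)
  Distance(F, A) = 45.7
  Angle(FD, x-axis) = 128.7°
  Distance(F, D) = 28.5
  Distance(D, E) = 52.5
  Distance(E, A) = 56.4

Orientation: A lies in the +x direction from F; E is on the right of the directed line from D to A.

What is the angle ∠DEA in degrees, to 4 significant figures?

76.25°

Checks: |DE| = 52.50 ✓; |EA| = 56.40 ✓.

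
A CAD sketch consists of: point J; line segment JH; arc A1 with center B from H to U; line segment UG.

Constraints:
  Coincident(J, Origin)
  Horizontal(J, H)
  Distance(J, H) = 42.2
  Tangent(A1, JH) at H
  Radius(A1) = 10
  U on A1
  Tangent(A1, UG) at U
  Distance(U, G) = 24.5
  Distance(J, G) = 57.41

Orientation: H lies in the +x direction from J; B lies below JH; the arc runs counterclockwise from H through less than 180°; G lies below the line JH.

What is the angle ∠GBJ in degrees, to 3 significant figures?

108°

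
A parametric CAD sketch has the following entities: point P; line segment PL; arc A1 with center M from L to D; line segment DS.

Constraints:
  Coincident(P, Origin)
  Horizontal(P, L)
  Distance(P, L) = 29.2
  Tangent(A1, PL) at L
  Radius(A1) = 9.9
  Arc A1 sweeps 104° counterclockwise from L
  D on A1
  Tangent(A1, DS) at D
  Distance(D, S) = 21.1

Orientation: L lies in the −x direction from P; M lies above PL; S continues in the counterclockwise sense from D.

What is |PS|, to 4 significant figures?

41.03

On A1, L sits at bearing -90° from M; a 104° counterclockwise sweep puts D at bearing 14°, so D = M + 9.9·(cos 14°, sin 14°) = (-19.59, 12.30). Tangency of A1 to DS means the radius MD is perpendicular to DS, so DS runs along (−sin 14°, cos 14°); with |DS| = 21.1, S = (-24.70, 32.77). Then |PS| = |S − P| = 41.03.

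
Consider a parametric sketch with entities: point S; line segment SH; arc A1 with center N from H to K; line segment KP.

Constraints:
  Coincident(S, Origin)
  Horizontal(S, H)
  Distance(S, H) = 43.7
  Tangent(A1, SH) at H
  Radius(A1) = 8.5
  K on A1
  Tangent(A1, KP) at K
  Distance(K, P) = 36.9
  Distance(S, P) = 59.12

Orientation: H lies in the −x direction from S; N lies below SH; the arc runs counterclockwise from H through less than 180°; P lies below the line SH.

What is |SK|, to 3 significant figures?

52.9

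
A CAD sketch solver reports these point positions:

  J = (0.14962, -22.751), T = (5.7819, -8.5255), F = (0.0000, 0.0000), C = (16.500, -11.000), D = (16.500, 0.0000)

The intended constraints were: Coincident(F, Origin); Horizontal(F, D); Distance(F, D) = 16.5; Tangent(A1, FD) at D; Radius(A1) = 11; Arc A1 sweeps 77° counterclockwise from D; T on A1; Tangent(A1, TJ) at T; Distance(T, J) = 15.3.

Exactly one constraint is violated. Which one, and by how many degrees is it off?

Tangent(A1, TJ) at T — off by 8.60°.

F = (0.00, 0.00) ✓; F.y = 0.00, D.y = 0.00 ✓; |FD| = 16.50 ✓; ∠(CD, DF) = 90.00° ✓; |CD| = 11.00 ✓; bearing(C→T) − bearing(C→D) = 77.00° ✓; |CT| = 11.00 ✓; ∠(CT, TJ) = 98.60° ✗; |TJ| = 15.30 ✓.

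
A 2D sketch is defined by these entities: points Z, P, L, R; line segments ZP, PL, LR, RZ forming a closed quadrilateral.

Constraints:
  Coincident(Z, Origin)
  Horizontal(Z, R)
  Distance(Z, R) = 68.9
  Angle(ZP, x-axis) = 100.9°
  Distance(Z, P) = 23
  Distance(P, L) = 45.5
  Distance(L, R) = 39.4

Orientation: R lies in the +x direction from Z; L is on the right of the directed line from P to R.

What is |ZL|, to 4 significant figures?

30.97

Z is at the origin; ZR is horizontal with |ZR| = 68.9 and R in +x, so R = (68.9, 0). ZP runs at 100.9° with |ZP| = 23.0, so P = (-4.349, 22.59). L is determined by |PL| = 45.5 and |LR| = 39.4 together: it lies at the intersection of circle(P, 45.5) and circle(R, 39.4). With |PR| = 76.65, the foot of the radical line on PR is 41.70 from P and the perpendicular offset is √(45.5² − 41.70²) = 18.19. Taking the right-of-PR solution: L = (30.14, -7.089).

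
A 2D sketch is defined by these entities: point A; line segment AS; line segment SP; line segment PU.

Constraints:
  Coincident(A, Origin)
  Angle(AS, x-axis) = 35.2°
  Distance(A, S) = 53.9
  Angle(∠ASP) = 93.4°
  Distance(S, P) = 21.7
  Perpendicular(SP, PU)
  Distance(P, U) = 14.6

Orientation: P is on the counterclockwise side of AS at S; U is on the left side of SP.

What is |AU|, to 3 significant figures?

46.4

∠ASP = 93.4°, so SP runs at 35.2° + (180° − 93.4°) = 122° from the x-axis; with |SP| = 21.7, P = S + 21.7·(cos 122°, sin 122°) = (32.6, 49.5). SP ⟂ PU; with |PU| = 14.6 on the left of SP, U = P + 14.6·(-0.850, -0.527) = (20.2, 41.8). Then |AU| = |U − A| = 46.4.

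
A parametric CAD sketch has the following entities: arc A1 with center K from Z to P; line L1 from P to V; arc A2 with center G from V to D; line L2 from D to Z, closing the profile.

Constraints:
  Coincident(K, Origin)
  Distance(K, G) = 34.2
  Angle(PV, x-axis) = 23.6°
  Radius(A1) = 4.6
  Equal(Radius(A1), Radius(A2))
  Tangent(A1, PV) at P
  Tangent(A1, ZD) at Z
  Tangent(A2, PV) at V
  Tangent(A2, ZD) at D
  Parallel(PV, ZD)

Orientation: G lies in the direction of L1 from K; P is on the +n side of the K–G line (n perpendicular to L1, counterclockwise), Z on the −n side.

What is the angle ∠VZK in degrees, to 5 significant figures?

74.944°

The slot axis is L1's direction at 23.6°, so u = (cos 23.6°, sin 23.6°) = (0.91636, 0.40035) and n = (−sin 23.6°, cos 23.6°) = (-0.40035, 0.91636). K is at the origin and G lies 34.2 along u from K, so G = 34.2·u = (31.340, 13.692). Tangency of A1 to both parallel lines with radius 4.6 puts P and Z at K ± 4.6·n: P = (-1.8416, 4.2153), Z = (1.8416, -4.2153). Equal radii place V and D the same way about G: V = G + 4.6·n = (29.498, 17.907), D = G − 4.6·n = (33.181, 9.4767). Then cos ∠VZK = ZV·ZK / (|ZV||ZK|), giving 74.944°.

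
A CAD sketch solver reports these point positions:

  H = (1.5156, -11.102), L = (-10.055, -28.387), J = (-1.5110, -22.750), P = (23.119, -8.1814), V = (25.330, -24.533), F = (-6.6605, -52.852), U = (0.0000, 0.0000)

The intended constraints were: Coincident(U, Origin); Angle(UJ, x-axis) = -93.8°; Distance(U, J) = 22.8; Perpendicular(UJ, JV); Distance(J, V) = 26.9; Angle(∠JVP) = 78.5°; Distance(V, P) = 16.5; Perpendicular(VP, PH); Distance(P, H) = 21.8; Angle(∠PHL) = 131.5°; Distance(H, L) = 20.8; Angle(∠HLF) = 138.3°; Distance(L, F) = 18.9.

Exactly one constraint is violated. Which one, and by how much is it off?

Distance(L, F) = 18.9 — off by 5.80.

U = (0.00, 0.00) ✓; UJ at -93.80° ✓; |UJ| = 22.80 ✓; ∠(UJ, JV) = 90.00° ✓; |JV| = 26.90 ✓; ∠JVP = 78.50° ✓; |VP| = 16.50 ✓; ∠(VP, PH) = 90.00° ✓; |PH| = 21.80 ✓; ∠PHL = 131.5° ✓; |HL| = 20.80 ✓; ∠HLF = 138.3° ✓; |LF| = 24.70 ✗.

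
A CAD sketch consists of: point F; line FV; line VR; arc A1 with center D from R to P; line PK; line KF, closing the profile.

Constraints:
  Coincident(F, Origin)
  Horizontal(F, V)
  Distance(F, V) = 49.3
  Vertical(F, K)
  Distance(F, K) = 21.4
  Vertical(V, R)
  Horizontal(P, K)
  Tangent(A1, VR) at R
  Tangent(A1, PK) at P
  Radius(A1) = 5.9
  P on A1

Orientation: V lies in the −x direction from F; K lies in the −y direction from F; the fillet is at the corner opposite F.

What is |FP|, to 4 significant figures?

48.39

The virtual corner opposite F is at (-49.30, -21.40). A1 meets VR tangentially, so DR is at right angles to VR and since A1 is tangent to PK there, DP ⟂ PK, with radius 5.9, so the center D sits 5.9 in from both sides at D = (-43.40, -15.50). That places the tangent points at R = (-49.30, -15.50) on VR and P = (-43.40, -21.40) on PK. Then |FP| = |P − F| = 48.39.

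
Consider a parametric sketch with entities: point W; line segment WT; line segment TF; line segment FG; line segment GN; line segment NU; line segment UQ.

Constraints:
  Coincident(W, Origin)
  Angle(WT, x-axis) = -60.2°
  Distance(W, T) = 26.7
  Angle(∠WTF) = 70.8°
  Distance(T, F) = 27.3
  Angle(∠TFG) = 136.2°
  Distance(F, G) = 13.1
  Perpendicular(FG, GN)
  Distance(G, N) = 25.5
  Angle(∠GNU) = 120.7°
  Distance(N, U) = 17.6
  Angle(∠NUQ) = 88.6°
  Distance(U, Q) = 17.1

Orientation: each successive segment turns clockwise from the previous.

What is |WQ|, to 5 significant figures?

18.462

∠GNU = 120.7° gives NU at -2.5000° from the x-axis; with |NU| = 17.6, U = (7.0196, -0.44834). ∠NUQ = 88.6° gives UQ at -93.900° from the x-axis; with |UQ| = 17.1, Q = (5.8565, -17.509). Then |WQ| = |Q − W| = 18.462.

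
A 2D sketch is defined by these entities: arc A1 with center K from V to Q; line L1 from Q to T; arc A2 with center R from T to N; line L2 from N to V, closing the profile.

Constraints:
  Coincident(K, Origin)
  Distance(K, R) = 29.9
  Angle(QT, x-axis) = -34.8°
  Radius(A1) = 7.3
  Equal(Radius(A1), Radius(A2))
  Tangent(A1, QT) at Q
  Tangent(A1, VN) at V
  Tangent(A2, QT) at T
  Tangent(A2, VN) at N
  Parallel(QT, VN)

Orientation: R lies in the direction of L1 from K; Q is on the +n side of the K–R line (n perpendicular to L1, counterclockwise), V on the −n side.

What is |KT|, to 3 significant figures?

30.8

Tangency of A1 to both parallel lines with radius 7.3 puts Q and V at K ± 7.3·n: Q = (4.17, 5.99), V = (-4.17, -5.99). Equal radii place T and N the same way about R: T = R + 7.3·n = (28.7, -11.1), N = R − 7.3·n = (20.4, -23.1). Then |KT| = |T − K| = 30.8.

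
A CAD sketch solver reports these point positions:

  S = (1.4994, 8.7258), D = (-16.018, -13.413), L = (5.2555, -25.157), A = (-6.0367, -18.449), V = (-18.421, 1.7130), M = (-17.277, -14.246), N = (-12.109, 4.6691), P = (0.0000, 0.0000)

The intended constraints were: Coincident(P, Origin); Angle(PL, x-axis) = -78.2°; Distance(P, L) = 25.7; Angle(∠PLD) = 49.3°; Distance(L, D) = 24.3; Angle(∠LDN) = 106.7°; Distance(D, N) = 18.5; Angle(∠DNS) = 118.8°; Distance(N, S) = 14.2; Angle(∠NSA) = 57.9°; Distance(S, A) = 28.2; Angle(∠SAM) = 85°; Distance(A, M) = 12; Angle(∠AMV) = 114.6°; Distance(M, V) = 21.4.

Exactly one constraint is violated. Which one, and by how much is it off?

Distance(M, V) = 21.4 — off by 5.40.

P = (0.00, 0.00) ✓; PL at -78.20° ✓; |PL| = 25.70 ✓; ∠PLD = 49.30° ✓; |LD| = 24.30 ✓; ∠LDN = 106.7° ✓; |DN| = 18.50 ✓; ∠DNS = 118.8° ✓; |NS| = 14.20 ✓; ∠NSA = 57.90° ✓; |SA| = 28.20 ✓; ∠SAM = 85.00° ✓; |AM| = 12.00 ✓; ∠AMV = 114.6° ✓; |MV| = 16.00 ✗.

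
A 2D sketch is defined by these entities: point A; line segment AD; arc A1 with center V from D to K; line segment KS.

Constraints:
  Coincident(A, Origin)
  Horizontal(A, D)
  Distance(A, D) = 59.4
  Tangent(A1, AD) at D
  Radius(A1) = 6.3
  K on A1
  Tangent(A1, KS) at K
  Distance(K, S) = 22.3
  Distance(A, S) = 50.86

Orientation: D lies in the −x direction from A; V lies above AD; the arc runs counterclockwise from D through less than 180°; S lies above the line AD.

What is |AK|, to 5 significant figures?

53.758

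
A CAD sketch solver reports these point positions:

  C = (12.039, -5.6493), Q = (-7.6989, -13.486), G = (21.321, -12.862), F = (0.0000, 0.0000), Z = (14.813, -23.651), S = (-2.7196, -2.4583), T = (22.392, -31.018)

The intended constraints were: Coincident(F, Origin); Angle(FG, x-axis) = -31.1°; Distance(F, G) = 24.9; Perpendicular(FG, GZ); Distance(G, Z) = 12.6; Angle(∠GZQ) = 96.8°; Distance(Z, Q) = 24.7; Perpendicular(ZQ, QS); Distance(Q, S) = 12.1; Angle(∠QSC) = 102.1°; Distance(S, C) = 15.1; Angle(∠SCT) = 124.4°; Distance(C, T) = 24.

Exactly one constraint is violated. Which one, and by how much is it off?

Distance(C, T) = 24 — off by 3.40.

F = (0.00, 0.00) ✓; FG at -31.10° ✓; |FG| = 24.90 ✓; ∠(FG, GZ) = 90.00° ✓; |GZ| = 12.60 ✓; ∠GZQ = 96.80° ✓; |ZQ| = 24.70 ✓; ∠(ZQ, QS) = 90.00° ✓; |QS| = 12.10 ✓; ∠QSC = 102.1° ✓; |SC| = 15.10 ✓; ∠SCT = 124.4° ✓; |CT| = 27.40 ✗.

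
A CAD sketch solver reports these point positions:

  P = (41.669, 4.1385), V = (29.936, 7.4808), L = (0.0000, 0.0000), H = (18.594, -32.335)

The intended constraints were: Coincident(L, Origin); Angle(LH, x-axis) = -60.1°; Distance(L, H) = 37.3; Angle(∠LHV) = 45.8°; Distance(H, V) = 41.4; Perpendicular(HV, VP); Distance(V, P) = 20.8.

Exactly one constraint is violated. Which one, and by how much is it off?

Distance(V, P) = 20.8 — off by 8.60.

L = (0.00, 0.00) ✓; LH at -60.10° ✓; |LH| = 37.30 ✓; ∠LHV = 45.80° ✓; |HV| = 41.40 ✓; ∠(HV, VP) = 90.00° ✓; |VP| = 12.20 ✗.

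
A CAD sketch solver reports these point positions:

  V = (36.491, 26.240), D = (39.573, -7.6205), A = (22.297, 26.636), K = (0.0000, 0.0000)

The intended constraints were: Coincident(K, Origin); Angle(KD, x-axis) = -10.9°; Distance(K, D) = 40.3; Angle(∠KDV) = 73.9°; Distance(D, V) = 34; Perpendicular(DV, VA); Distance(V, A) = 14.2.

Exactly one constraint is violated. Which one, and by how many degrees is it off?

Perpendicular(DV, VA) — off by 6.80°.

K = (0.00, 0.00) ✓; KD at -10.90° ✓; |KD| = 40.30 ✓; ∠KDV = 73.90° ✓; |DV| = 34.00 ✓; ∠(DV, VA) = 83.20° ✗; |VA| = 14.20 ✓.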